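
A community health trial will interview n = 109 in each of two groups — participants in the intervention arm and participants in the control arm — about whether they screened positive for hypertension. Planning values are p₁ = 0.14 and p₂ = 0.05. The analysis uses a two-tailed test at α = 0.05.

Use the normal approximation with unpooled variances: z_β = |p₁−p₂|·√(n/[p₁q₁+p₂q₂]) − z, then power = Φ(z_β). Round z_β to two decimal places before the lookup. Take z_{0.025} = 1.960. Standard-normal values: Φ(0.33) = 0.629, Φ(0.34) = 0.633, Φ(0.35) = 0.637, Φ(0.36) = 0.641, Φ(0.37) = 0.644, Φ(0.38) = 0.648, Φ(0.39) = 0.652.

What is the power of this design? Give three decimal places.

Power ≈ 0.629

z_β = |p₁−p₂|·√(n/[p₁q₁+p₂q₂]) − z_{α/2}
    = 0.09 · √(109/0.1679) − 1.960
    = 0.09 · 25.4793 − 1.960
    = 2.2931 − 1.960 = 0.3331 → 0.33
Power = Φ(0.33) = 0.629.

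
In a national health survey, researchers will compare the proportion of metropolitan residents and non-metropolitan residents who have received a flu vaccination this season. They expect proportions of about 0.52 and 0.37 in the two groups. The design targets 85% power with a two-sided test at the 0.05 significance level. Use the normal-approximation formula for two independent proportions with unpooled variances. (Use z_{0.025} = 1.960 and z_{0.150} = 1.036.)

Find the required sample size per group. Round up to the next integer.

n = (z_{α/2} + z_β)² · [p₁(1−p₁) + p₂(1−p₂)] / (p₁ − p₂)²
  = (1.960 + 1.036)² · (0.52·0.48 + 0.37·0.63) / (0.15)²
  = (2.996)² · (0.2496 + 0.2331) / 0.0225
  = 8.9760 · 0.4827 / 0.0225
  = 192.57
Round up → n = 193 per group.

n = 193 per group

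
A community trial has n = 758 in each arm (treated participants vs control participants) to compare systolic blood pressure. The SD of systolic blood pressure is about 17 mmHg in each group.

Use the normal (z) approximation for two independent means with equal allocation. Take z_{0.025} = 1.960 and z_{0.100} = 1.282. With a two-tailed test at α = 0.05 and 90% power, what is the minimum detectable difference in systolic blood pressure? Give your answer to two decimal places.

δ = (z_{α/2} + z_β) · √((σ₁²+σ₂²)/n)
  = (1.960 + 1.282) · √(578/758)
  = 3.242 · √0.76253
  = 3.242 · 0.8732
  = 2.8310

Minimum detectable difference ≈ 2.83 mmHg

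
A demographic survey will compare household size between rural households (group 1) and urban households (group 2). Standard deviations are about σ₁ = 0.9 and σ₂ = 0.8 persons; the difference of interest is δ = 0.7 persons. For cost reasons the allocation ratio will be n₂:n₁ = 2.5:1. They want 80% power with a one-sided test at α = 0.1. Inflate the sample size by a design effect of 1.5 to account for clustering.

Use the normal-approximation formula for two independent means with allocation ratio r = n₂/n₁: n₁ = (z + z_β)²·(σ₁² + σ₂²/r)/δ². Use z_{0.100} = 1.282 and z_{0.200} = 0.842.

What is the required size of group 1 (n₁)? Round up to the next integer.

n₁ = (z_α + z_β)² · (σ₁² + σ₂²/r) / δ²
   = (1.282 + 0.842)² · (0.9² + 0.8²/2.5) / 0.7²
   = 4.5114 · (0.81 + 0.256) / 0.49
   = 4.5114 · 1.066 / 0.49
   = 9.81
Design effect: 1.5 × 9.81 = 14.72.
Round up → n₁ = 15; n₂ = r·n₁ = 2.5 × 15 = 38.

n₁ = 15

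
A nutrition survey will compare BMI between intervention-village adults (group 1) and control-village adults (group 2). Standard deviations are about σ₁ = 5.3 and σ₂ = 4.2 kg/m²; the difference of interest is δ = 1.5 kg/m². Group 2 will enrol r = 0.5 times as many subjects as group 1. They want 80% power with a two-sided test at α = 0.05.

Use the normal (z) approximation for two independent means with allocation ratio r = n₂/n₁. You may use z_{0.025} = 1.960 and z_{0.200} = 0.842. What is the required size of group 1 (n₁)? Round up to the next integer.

n₁ = 222

n₁ = (z_{α/2} + z_β)² · (σ₁² + σ₂²/r) / δ²
   = (1.960 + 0.842)² · (5.3² + 4.2²/0.5) / 1.5²
   = 7.8512 · (28.09 + 35.28) / 2.25
   = 7.8512 · 63.37 / 2.25
   = 221.12
Round up → n₁ = 222; n₂ = r·n₁ = 0.5 × 222 = 111.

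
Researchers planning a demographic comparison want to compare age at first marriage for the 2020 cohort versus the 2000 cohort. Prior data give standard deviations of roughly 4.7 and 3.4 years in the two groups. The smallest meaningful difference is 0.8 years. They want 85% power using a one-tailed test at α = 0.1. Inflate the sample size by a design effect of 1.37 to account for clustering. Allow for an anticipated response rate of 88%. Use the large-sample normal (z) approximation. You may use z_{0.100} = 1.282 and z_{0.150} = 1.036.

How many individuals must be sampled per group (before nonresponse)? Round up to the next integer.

n = 440 per group

n = (z_α + z_β)² · (σ₁² + σ₂²) / δ²
  = (1.282 + 1.036)² · (4.7² + 3.4² = 33.65) / 0.8²
  = 5.3731 · 33.65 / 0.64
  = 282.51
Design effect: 1.37 × 282.51 = 387.04.
Adjust for 88% response: 387.04 / 0.88 = 439.81.
Round up → n = 440 per group.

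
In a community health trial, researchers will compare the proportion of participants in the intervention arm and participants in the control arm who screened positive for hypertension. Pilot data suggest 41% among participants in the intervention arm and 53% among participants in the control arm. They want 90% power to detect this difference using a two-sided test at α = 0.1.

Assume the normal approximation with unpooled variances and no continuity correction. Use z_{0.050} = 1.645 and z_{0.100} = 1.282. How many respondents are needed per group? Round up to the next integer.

n = 293 per group

n = (z_{α/2} + z_β)² · [p₁(1−p₁) + p₂(1−p₂)] / (p₁ − p₂)²
  = (1.645 + 1.282)² · (0.41·0.59 + 0.53·0.47) / (-0.12)²
  = (2.927)² · (0.2419 + 0.2491) / 0.0144
  = 8.5673 · 0.4910 / 0.0144
  = 292.12
Round up → n = 293 per group.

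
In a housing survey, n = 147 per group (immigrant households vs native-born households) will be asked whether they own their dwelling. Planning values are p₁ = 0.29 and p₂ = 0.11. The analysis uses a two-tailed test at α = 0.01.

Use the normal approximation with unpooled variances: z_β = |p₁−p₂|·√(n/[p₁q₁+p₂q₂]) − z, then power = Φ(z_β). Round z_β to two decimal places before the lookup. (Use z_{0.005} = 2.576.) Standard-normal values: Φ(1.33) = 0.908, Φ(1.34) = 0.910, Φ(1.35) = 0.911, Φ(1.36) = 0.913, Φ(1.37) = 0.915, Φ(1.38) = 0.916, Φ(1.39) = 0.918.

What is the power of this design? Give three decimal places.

Power ≈ 0.916

z_β = |p₁−p₂|·√(n/[p₁q₁+p₂q₂]) − z_{α/2}
    = 0.18 · √(147/0.3038) − 2.576
    = 0.18 · 21.9971 − 2.576
    = 3.9595 − 2.576 = 1.3835 → 1.38
Power = Φ(1.38) = 0.916.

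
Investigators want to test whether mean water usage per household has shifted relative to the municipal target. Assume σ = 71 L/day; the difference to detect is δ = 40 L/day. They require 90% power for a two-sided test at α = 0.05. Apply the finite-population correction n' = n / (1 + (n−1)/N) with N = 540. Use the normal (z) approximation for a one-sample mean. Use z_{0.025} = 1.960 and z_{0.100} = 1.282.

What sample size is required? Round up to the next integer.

n = (z_{α/2} + z_β)² · σ² / δ²
  = (1.960 + 1.282)² · 71² / 40²
  = 10.5106 · 5041 / 1600
  = 33.11
Finite-population correction (N = 540): 33.11 / (1 + (33.11 − 1)/540) = 31.26.
Round up → n = 32.

n = 32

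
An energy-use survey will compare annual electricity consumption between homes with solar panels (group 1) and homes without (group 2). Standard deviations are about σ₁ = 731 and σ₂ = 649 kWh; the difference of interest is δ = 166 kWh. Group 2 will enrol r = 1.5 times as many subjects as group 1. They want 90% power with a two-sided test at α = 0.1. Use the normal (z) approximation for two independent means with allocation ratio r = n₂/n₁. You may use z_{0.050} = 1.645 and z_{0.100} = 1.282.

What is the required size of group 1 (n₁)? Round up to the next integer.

n₁ = (z_{α/2} + z_β)² · (σ₁² + σ₂²/r) / δ²
   = (1.645 + 1.282)² · (731² + 649²/1.5) / 166²
   = 8.5673 · (534361 + 280800.7) / 27556
   = 8.5673 · 815161.7 / 27556
   = 253.44
Round up → n₁ = 254; n₂ = r·n₁ = 1.5 × 254 = 381.

n₁ = 254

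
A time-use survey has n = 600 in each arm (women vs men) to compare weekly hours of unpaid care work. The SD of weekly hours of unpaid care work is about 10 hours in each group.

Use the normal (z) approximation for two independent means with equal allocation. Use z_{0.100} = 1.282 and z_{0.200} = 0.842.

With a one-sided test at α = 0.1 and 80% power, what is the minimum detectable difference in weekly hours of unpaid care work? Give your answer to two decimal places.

δ = (z_α + z_β) · √((σ₁²+σ₂²)/n)
  = (1.282 + 0.842) · √(200/600)
  = 2.124 · √0.33333
  = 2.124 · 0.5774
  = 1.2263

Minimum detectable difference ≈ 1.23 hours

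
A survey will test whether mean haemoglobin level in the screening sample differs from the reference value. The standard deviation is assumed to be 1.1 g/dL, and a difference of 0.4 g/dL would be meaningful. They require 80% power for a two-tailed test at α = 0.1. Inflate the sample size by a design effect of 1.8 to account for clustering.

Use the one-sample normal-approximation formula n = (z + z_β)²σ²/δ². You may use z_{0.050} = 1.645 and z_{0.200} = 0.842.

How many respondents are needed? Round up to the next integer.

n = (z_{α/2} + z_β)² · σ² / δ²
  = (1.645 + 0.842)² · 1.1² / 0.4²
  = 6.1852 · 1.21 / 0.16
  = 46.78
Design effect: 1.8 × 46.78 = 84.20.
Round up → n = 85.

n = 85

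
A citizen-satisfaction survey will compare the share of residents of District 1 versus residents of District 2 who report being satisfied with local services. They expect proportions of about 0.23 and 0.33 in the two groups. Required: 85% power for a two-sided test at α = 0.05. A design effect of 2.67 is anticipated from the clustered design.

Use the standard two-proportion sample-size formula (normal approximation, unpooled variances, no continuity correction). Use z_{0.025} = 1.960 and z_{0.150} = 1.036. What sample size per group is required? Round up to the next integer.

n = (z_{α/2} + z_β)² · [p₁(1−p₁) + p₂(1−p₂)] / (p₁ − p₂)²
  = (1.960 + 1.036)² · (0.23·0.77 + 0.33·0.67) / (-0.10)²
  = (2.996)² · (0.1771 + 0.2211) / 0.0100
  = 8.9760 · 0.3982 / 0.0100
  = 357.42
Design effect: 2.67 × 357.42 = 954.32.
Round up → n = 955 per group.

n = 955 per group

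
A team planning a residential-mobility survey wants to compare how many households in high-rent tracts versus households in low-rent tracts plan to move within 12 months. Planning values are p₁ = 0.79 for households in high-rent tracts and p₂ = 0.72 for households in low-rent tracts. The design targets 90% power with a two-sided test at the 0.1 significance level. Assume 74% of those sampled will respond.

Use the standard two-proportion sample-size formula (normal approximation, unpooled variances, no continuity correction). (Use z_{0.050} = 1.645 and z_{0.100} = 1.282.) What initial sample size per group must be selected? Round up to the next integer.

n = 869 per group

n = (z_{α/2} + z_β)² · [p₁(1−p₁) + p₂(1−p₂)] / (p₁ − p₂)²
  = (1.645 + 1.282)² · (0.79·0.21 + 0.72·0.28) / (0.07)²
  = (2.927)² · (0.1659 + 0.2016) / 0.0049
  = 8.5673 · 0.3675 / 0.0049
  = 642.55
Adjust for 74% response: 642.55 / 0.74 = 868.31.
Round up → n = 869 per group.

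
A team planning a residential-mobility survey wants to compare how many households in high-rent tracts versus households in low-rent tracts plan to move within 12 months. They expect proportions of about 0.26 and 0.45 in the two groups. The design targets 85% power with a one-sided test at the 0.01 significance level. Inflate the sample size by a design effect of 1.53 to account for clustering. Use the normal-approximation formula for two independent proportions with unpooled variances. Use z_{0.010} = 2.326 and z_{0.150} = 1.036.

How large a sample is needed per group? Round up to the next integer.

n = 211 per group

n = (z_α + z_β)² · [p₁(1−p₁) + p₂(1−p₂)] / (p₁ − p₂)²
  = (2.326 + 1.036)² · (0.26·0.74 + 0.45·0.55) / (-0.19)²
  = (3.362)² · (0.1924 + 0.2475) / 0.0361
  = 11.3030 · 0.4399 / 0.0361
  = 137.73
Design effect: 1.53 × 137.73 = 210.73.
Round up → n = 211 per group.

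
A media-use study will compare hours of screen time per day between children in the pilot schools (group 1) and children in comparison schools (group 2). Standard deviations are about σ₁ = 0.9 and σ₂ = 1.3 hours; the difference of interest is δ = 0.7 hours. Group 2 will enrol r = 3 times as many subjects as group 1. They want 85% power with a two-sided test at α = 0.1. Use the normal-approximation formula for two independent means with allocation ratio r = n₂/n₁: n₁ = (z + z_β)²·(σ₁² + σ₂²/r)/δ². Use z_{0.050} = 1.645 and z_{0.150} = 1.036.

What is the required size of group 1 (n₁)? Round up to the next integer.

n₁ = (z_{α/2} + z_β)² · (σ₁² + σ₂²/r) / δ²
   = (1.645 + 1.036)² · (0.9² + 1.3²/3) / 0.7²
   = 7.1878 · (0.81 + 0.56333) / 0.49
   = 7.1878 · 1.3733 / 0.49
   = 20.15
Round up → n₁ = 21; n₂ = r·n₁ = 3 × 21 = 63.

n₁ = 21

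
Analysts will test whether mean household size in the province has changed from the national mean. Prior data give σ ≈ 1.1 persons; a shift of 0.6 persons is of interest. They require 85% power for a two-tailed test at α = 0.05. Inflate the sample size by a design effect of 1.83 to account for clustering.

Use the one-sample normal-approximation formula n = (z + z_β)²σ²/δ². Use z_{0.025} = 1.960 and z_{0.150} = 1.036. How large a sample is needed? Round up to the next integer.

n = 56

n = (z_{α/2} + z_β)² · σ² / δ²
  = (1.960 + 1.036)² · 1.1² / 0.6²
  = 8.9760 · 1.21 / 0.36
  = 30.17
Design effect: 1.83 × 30.17 = 55.21.
Round up → n = 56.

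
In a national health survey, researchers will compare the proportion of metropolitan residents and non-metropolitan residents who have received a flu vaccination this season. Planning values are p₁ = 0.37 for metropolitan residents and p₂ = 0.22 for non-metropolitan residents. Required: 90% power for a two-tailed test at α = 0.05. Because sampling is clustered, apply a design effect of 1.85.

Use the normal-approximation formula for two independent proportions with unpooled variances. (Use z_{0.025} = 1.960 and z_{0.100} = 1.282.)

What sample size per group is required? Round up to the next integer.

n = (z_{α/2} + z_β)² · [p₁(1−p₁) + p₂(1−p₂)] / (p₁ − p₂)²
  = (1.960 + 1.282)² · (0.37·0.63 + 0.22·0.78) / (0.15)²
  = (3.242)² · (0.2331 + 0.1716) / 0.0225
  = 10.5106 · 0.4047 / 0.0225
  = 189.05
Design effect: 1.85 × 189.05 = 349.74.
Round up → n = 350 per group.

n = 350 per group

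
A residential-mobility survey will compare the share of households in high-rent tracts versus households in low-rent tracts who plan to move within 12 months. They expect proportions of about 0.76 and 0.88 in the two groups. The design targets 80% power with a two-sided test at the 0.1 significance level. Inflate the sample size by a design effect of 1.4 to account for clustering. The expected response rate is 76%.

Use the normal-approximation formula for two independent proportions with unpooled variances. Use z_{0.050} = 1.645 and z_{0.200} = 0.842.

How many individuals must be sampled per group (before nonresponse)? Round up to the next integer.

n = (z_{α/2} + z_β)² · [p₁(1−p₁) + p₂(1−p₂)] / (p₁ − p₂)²
  = (1.645 + 0.842)² · (0.76·0.24 + 0.88·0.12) / (-0.12)²
  = (2.487)² · (0.1824 + 0.1056) / 0.0144
  = 6.1852 · 0.2880 / 0.0144
  = 123.70
Design effect: 1.4 × 123.70 = 173.18.
Adjust for 76% response: 173.18 / 0.76 = 227.87.
Round up → n = 228 per group.

n = 228 per group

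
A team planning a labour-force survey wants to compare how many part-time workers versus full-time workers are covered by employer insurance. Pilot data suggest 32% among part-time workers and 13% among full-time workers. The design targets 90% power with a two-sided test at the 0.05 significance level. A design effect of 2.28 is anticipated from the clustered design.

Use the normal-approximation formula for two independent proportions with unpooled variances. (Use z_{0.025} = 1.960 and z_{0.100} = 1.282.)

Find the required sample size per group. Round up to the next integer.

n = 220 per group

n = (z_{α/2} + z_β)² · [p₁(1−p₁) + p₂(1−p₂)] / (p₁ − p₂)²
  = (1.960 + 1.282)² · (0.32·0.68 + 0.13·0.87) / (0.19)²
  = (3.242)² · (0.2176 + 0.1131) / 0.0361
  = 10.5106 · 0.3307 / 0.0361
  = 96.28
Design effect: 2.28 × 96.28 = 219.53.
Round up → n = 220 per group.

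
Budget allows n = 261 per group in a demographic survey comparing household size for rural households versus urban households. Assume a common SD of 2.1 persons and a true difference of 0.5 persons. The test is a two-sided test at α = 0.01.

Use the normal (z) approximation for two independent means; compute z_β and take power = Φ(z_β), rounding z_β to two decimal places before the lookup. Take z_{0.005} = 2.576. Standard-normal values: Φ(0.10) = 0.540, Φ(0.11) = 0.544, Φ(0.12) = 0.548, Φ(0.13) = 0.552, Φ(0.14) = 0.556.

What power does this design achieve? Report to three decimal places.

z_β = δ·√(n/(σ₁²+σ₂²)) − z_{α/2}
    = 0.5 · √(261/8.82) − 2.576
    = 0.5 · 5.43984 − 2.576
    = 2.7199 − 2.576 = 0.1439 → 0.14
Power = Φ(0.14) = 0.556.

Power ≈ 0.556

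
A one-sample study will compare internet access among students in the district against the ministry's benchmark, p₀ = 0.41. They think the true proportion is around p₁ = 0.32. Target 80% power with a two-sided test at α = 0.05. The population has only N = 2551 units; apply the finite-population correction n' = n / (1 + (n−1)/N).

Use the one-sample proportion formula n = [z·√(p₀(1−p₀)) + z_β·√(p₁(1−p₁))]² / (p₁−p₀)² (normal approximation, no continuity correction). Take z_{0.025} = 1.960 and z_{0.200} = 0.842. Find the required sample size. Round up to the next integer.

n = [z_{α/2}·√(p₀q₀) + z_β·√(p₁q₁)]² / (p₁ − p₀)²
  = [1.960·√(0.41·0.59) + 0.842·√(0.32·0.68)]² / (-0.09)²
  = [1.960·0.4918 + 0.842·0.4665]² / 0.0081
  = [1.3568]² / 0.0081
  = 227.26
Finite-population correction (N = 2551): 227.26 / (1 + (227.26 − 1)/2551) = 208.75.
Round up → n = 209.

n = 209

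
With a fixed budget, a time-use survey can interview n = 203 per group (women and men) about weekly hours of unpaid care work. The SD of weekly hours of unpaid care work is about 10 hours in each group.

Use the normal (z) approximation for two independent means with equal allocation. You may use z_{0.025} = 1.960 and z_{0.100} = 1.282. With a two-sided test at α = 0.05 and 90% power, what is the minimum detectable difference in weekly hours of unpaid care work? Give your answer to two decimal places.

Minimum detectable difference ≈ 3.22 hours

δ = (z_{α/2} + z_β) · √((σ₁²+σ₂²)/n)
  = (1.960 + 1.282) · √(200/203)
  = 3.242 · √0.98522
  = 3.242 · 0.9926
  = 3.2180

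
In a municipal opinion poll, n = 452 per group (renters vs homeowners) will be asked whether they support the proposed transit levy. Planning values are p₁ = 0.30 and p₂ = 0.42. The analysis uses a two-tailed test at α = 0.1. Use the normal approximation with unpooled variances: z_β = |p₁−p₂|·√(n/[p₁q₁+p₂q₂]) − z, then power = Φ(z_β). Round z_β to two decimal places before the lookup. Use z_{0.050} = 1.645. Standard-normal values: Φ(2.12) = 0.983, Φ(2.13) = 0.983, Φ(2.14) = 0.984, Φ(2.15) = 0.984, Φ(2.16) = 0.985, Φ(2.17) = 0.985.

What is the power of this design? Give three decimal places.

Power ≈ 0.984

z_β = |p₁−p₂|·√(n/[p₁q₁+p₂q₂]) − z_{α/2}
    = 0.12 · √(452/0.4536) − 1.645
    = 0.12 · 31.5670 − 1.645
    = 3.7880 − 1.645 = 2.1430 → 2.14
Power = Φ(2.14) = 0.984.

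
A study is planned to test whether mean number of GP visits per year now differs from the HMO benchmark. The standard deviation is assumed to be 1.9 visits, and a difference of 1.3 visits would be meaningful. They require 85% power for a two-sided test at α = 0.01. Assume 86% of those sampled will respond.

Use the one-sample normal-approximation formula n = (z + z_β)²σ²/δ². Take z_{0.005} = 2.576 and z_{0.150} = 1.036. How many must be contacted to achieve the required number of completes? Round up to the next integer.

n = 33

n = (z_{α/2} + z_β)² · σ² / δ²
  = (2.576 + 1.036)² · 1.9² / 1.3²
  = 13.0465 · 3.61 / 1.69
  = 27.87
Adjust for 86% response: 27.87 / 0.86 = 32.41.
Round up → n = 33.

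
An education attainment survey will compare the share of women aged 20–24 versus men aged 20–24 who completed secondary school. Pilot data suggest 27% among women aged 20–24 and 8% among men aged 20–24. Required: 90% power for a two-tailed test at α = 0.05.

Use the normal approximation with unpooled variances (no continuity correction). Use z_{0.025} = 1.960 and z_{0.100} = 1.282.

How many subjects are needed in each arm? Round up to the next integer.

n = (z_{α/2} + z_β)² · [p₁(1−p₁) + p₂(1−p₂)] / (p₁ − p₂)²
  = (1.960 + 1.282)² · (0.27·0.73 + 0.08·0.92) / (0.19)²
  = (3.242)² · (0.1971 + 0.0736) / 0.0361
  = 10.5106 · 0.2707 / 0.0361
  = 78.81
Round up → n = 79 per group.

n = 79 per group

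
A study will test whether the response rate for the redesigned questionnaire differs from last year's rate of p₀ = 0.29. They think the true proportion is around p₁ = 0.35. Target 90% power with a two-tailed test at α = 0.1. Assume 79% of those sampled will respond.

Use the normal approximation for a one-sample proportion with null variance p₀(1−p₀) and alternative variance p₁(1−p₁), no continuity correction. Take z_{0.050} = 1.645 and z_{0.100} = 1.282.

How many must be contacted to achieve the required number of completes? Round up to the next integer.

n = [z_{α/2}·√(p₀q₀) + z_β·√(p₁q₁)]² / (p₁ − p₀)²
  = [1.645·√(0.29·0.71) + 1.282·√(0.35·0.65)]² / (0.06)²
  = [1.645·0.4538 + 1.282·0.4770]² / 0.0036
  = [1.3579]² / 0.0036
  = 512.20
Adjust for 79% response: 512.20 / 0.79 = 648.36.
Round up → n = 649.

n = 649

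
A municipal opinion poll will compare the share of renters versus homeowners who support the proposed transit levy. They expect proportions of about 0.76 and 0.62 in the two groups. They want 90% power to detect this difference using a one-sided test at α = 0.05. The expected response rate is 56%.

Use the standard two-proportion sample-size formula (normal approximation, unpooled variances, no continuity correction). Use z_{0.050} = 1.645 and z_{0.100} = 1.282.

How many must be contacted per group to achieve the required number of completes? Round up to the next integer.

n = 327 per group

n = (z_α + z_β)² · [p₁(1−p₁) + p₂(1−p₂)] / (p₁ − p₂)²
  = (1.645 + 1.282)² · (0.76·0.24 + 0.62·0.38) / (0.14)²
  = (2.927)² · (0.1824 + 0.2356) / 0.0196
  = 8.5673 · 0.4180 / 0.0196
  = 182.71
Adjust for 56% response: 182.71 / 0.56 = 326.27.
Round up → n = 327 per group.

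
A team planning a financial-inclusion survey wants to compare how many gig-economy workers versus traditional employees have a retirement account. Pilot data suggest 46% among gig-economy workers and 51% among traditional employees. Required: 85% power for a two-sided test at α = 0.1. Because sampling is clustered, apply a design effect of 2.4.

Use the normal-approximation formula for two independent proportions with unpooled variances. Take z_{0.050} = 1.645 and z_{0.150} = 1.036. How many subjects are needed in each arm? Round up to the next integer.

n = 3439 per group

n = (z_{α/2} + z_β)² · [p₁(1−p₁) + p₂(1−p₂)] / (p₁ − p₂)²
  = (1.645 + 1.036)² · (0.46·0.54 + 0.51·0.49) / (-0.05)²
  = (2.681)² · (0.2484 + 0.2499) / 0.0025
  = 7.1878 · 0.4983 / 0.0025
  = 1432.66
Design effect: 2.4 × 1432.66 = 3438.39.
Round up → n = 3439 per group.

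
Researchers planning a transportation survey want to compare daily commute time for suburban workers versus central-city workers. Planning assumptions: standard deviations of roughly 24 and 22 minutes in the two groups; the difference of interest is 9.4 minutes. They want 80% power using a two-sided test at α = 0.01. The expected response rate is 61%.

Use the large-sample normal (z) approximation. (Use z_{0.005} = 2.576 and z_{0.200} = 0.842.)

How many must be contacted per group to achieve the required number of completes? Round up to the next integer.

n = (z_{α/2} + z_β)² · (σ₁² + σ₂²) / δ²
  = (2.576 + 0.842)² · (24² + 22² = 1060) / 9.4²
  = 11.6827 · 1060 / 88.36
  = 140.15
Adjust for 61% response: 140.15 / 0.61 = 229.75.
Round up → n = 230 per group.

n = 230 per group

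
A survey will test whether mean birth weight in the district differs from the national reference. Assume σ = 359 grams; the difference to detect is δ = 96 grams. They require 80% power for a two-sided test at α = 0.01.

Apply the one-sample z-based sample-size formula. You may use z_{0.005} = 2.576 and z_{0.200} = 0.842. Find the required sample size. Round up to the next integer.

n = 164

n = (z_{α/2} + z_β)² · σ² / δ²
  = (2.576 + 0.842)² · 359² / 96²
  = 11.6827 · 128881 / 9216
  = 163.38
Round up → n = 164.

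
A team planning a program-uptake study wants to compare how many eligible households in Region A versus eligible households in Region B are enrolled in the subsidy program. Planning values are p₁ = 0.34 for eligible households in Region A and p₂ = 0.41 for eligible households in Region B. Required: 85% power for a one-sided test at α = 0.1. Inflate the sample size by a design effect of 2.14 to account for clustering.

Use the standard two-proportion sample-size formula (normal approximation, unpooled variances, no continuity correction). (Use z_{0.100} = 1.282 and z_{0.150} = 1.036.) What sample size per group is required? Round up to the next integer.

n = (z_α + z_β)² · [p₁(1−p₁) + p₂(1−p₂)] / (p₁ − p₂)²
  = (1.282 + 1.036)² · (0.34·0.66 + 0.41·0.59) / (-0.07)²
  = (2.318)² · (0.2244 + 0.2419) / 0.0049
  = 5.3731 · 0.4663 / 0.0049
  = 511.32
Design effect: 2.14 × 511.32 = 1094.23.
Round up → n = 1095 per group.

n = 1095 per group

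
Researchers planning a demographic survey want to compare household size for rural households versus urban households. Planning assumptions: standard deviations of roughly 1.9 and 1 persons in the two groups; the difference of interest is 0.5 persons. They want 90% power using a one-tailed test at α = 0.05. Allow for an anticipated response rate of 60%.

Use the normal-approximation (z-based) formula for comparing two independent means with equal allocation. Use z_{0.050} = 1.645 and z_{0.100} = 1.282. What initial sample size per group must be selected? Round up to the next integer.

n = (z_α + z_β)² · (σ₁² + σ₂²) / δ²
  = (1.645 + 1.282)² · (1.9² + 1² = 4.61) / 0.5²
  = 8.5673 · 4.61 / 0.25
  = 157.98
Adjust for 60% response: 157.98 / 0.60 = 263.30.
Round up → n = 264 per group.

n = 264 per group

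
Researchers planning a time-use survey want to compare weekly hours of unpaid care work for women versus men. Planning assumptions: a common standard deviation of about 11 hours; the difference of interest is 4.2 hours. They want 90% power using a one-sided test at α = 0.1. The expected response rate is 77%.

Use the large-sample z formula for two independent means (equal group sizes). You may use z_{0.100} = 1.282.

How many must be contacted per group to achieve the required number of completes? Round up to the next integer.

n = (z_α + z_β)² · (σ₁² + σ₂²) / δ²
  = (1.282 + 1.282)² · (2·11² = 242) / 4.2²
  = 6.5741 · 242 / 17.64
  = 90.19
Adjust for 77% response: 90.19 / 0.77 = 117.13.
Round up → n = 118 per group.

n = 118 per group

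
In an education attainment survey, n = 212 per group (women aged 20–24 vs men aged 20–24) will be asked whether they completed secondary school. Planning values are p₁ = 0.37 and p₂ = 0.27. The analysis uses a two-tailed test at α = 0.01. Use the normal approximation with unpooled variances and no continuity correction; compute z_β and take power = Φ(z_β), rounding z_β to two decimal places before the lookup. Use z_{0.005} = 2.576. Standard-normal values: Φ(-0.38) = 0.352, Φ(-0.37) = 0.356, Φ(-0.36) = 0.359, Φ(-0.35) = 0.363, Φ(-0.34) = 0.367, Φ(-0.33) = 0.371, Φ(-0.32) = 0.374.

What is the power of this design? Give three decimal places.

z_β = |p₁−p₂|·√(n/[p₁q₁+p₂q₂]) − z_{α/2}
    = 0.10 · √(212/0.4302) − 2.576
    = 0.10 · 22.1990 − 2.576
    = 2.2199 − 2.576 = -0.3561 → -0.36
Power = Φ(-0.36) = 0.359.

Power ≈ 0.359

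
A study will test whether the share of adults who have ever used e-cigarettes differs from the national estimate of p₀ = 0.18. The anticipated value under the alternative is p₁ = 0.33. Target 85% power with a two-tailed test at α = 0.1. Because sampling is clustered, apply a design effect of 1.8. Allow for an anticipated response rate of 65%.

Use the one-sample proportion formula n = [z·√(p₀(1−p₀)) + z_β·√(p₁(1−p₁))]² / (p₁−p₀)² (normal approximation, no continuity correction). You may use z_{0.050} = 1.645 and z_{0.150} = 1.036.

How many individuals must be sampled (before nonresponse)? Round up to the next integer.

n = 155

n = [z_{α/2}·√(p₀q₀) + z_β·√(p₁q₁)]² / (p₁ − p₀)²
  = [1.645·√(0.18·0.82) + 1.036·√(0.33·0.67)]² / (0.15)²
  = [1.645·0.3842 + 1.036·0.4702]² / 0.0225
  = [1.1191]² / 0.0225
  = 55.66
Design effect: 1.8 × 55.66 = 100.20.
Adjust for 65% response: 100.20 / 0.65 = 154.15.
Round up → n = 155.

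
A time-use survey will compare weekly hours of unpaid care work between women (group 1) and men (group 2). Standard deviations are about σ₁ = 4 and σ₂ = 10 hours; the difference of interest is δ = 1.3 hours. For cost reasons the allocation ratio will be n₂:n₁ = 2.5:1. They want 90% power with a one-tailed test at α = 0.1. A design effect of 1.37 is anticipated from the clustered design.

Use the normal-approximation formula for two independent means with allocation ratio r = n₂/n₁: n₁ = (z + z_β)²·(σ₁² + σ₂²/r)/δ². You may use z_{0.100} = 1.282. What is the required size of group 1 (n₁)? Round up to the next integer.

n₁ = (z_α + z_β)² · (σ₁² + σ₂²/r) / δ²
   = (1.282 + 1.282)² · (4² + 10²/2.5) / 1.3²
   = 6.5741 · (16 + 40) / 1.69
   = 6.5741 · 56 / 1.69
   = 217.84
Design effect: 1.37 × 217.84 = 298.44.
Round up → n₁ = 299; n₂ = r·n₁ = 2.5 × 299 = 748.

n₁ = 299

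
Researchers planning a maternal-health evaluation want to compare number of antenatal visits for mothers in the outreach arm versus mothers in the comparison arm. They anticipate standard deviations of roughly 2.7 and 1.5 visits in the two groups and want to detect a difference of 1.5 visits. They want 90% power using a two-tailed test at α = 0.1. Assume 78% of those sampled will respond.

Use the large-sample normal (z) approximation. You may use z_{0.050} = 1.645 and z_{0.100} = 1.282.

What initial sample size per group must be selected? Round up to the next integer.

n = (z_{α/2} + z_β)² · (σ₁² + σ₂²) / δ²
  = (1.645 + 1.282)² · (2.7² + 1.5² = 9.54) / 1.5²
  = 8.5673 · 9.54 / 2.25
  = 36.33
Adjust for 78% response: 36.33 / 0.78 = 46.57.
Round up → n = 47 per group.

n = 47 per group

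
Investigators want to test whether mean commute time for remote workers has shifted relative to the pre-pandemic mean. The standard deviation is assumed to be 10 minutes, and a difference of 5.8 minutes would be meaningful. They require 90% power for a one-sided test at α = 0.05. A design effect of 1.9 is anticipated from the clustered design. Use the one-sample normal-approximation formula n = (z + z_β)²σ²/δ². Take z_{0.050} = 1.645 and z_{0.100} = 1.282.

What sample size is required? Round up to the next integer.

n = 49

n = (z_α + z_β)² · σ² / δ²
  = (1.645 + 1.282)² · 10² / 5.8²
  = 8.5673 · 100 / 33.64
  = 25.47
Design effect: 1.9 × 25.47 = 48.39.
Round up → n = 49.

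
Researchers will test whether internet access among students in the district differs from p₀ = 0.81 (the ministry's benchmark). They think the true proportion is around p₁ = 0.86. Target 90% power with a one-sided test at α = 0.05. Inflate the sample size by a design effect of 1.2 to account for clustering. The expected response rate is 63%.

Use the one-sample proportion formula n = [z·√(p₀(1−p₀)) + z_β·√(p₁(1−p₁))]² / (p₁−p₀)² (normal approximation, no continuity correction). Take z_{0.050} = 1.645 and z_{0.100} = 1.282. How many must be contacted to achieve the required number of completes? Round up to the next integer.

n = [z_α·√(p₀q₀) + z_β·√(p₁q₁)]² / (p₁ − p₀)²
  = [1.645·√(0.81·0.19) + 1.282·√(0.86·0.14)]² / (0.05)²
  = [1.645·0.3923 + 1.282·0.3470]² / 0.0025
  = [1.0902]² / 0.0025
  = 475.39
Design effect: 1.2 × 475.39 = 570.47.
Adjust for 63% response: 570.47 / 0.63 = 905.51.
Round up → n = 906.

n = 906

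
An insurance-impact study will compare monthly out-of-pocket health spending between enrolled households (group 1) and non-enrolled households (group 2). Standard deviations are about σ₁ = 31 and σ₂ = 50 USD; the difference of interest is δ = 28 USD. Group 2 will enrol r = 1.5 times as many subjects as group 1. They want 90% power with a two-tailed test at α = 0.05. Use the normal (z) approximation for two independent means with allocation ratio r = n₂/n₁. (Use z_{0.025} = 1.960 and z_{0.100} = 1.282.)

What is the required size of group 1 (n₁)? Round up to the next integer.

n₁ = 36

n₁ = (z_{α/2} + z_β)² · (σ₁² + σ₂²/r) / δ²
   = (1.960 + 1.282)² · (31² + 50²/1.5) / 28²
   = 10.5106 · (961 + 1666.7) / 784
   = 10.5106 · 2627.7 / 784
   = 35.23
Round up → n₁ = 36; n₂ = r·n₁ = 1.5 × 36 = 54.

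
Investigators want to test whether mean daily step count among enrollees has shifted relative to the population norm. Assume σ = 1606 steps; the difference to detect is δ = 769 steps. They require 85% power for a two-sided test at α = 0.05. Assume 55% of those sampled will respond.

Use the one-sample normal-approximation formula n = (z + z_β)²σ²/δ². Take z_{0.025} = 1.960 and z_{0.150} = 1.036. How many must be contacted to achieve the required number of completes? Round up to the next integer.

n = (z_{α/2} + z_β)² · σ² / δ²
  = (1.960 + 1.036)² · 1606² / 769²
  = 8.9760 · 2579236 / 591361
  = 39.15
Adjust for 55% response: 39.15 / 0.55 = 71.18.
Round up → n = 72.

n = 72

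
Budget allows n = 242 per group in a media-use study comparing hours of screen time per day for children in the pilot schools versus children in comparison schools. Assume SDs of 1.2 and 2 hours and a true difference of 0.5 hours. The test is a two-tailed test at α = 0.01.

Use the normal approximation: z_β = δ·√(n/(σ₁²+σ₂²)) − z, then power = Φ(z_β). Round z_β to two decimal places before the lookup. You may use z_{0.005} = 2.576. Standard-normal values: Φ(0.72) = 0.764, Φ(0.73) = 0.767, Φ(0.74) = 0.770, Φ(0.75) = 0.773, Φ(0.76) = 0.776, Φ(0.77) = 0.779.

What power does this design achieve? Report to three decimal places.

z_β = δ·√(n/(σ₁²+σ₂²)) − z_{α/2}
    = 0.5 · √(242/5.44) − 2.576
    = 0.5 · 6.66973 − 2.576
    = 3.3349 − 2.576 = 0.7589 → 0.76
Power = Φ(0.76) = 0.776.

Power ≈ 0.776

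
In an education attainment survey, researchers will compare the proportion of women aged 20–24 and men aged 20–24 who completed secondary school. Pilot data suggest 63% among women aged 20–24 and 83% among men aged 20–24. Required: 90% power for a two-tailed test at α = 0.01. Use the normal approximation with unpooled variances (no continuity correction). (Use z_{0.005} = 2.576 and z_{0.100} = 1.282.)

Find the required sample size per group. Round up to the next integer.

n = (z_{α/2} + z_β)² · [p₁(1−p₁) + p₂(1−p₂)] / (p₁ − p₂)²
  = (2.576 + 1.282)² · (0.63·0.37 + 0.83·0.17) / (-0.20)²
  = (3.858)² · (0.2331 + 0.1411) / 0.0400
  = 14.8842 · 0.3742 / 0.0400
  = 139.24
Round up → n = 140 per group.

n = 140 per group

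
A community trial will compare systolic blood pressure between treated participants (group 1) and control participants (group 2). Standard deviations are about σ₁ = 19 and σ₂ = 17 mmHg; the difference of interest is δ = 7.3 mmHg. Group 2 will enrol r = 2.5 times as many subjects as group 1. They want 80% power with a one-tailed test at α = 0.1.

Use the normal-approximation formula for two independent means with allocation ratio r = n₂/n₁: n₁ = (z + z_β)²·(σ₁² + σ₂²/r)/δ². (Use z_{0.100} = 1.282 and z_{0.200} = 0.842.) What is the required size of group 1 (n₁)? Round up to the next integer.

n₁ = (z_α + z_β)² · (σ₁² + σ₂²/r) / δ²
   = (1.282 + 0.842)² · (19² + 17²/2.5) / 7.3²
   = 4.5114 · (361 + 115.6) / 53.29
   = 4.5114 · 476.6 / 53.29
   = 40.35
Round up → n₁ = 41; n₂ = r·n₁ = 2.5 × 41 = 103.

n₁ = 41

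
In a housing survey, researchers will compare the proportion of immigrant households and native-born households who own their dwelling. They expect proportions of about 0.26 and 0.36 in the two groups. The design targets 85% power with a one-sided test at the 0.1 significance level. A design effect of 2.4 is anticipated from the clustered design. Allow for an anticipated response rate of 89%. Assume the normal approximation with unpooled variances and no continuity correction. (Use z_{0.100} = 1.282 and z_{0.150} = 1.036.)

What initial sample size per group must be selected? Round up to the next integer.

n = (z_α + z_β)² · [p₁(1−p₁) + p₂(1−p₂)] / (p₁ − p₂)²
  = (1.282 + 1.036)² · (0.26·0.74 + 0.36·0.64) / (-0.10)²
  = (2.318)² · (0.1924 + 0.2304) / 0.0100
  = 5.3731 · 0.4228 / 0.0100
  = 227.18
Design effect: 2.4 × 227.18 = 545.22.
Adjust for 89% response: 545.22 / 0.89 = 612.61.
Round up → n = 613 per group.

n = 613 per group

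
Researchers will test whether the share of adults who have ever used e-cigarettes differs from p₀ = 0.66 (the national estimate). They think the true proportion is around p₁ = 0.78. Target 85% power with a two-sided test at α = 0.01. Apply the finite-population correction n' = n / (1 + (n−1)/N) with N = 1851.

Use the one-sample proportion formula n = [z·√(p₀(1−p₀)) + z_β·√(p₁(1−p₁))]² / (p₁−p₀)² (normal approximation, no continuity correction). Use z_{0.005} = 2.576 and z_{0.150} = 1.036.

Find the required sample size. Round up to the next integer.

n = 172

n = [z_{α/2}·√(p₀q₀) + z_β·√(p₁q₁)]² / (p₁ − p₀)²
  = [2.576·√(0.66·0.34) + 1.036·√(0.78·0.22)]² / (0.12)²
  = [2.576·0.4737 + 1.036·0.4142]² / 0.0144
  = [1.6494]² / 0.0144
  = 188.93
Finite-population correction (N = 1851): 188.93 / (1 + (188.93 − 1)/1851) = 171.52.
Round up → n = 172.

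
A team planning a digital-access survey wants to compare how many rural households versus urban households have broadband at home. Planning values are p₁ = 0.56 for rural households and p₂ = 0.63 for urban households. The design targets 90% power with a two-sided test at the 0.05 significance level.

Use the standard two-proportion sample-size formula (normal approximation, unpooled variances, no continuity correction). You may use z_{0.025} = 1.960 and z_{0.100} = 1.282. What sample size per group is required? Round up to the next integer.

n = 1029 per group

n = (z_{α/2} + z_β)² · [p₁(1−p₁) + p₂(1−p₂)] / (p₁ − p₂)²
  = (1.960 + 1.282)² · (0.56·0.44 + 0.63·0.37) / (-0.07)²
  = (3.242)² · (0.2464 + 0.2331) / 0.0049
  = 10.5106 · 0.4795 / 0.0049
  = 1028.53
Round up → n = 1029 per group.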